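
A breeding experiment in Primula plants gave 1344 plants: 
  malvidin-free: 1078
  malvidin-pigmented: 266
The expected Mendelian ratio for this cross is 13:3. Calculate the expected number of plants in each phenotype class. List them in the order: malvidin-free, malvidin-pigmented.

1092, 252

The 13:3 ratio has 16 parts, so with N = 1344 the expected counts are:
  malvidin-free: 1344 × 13/16 = 1092
  malvidin-pigmented: 1344 × 3/16 = 252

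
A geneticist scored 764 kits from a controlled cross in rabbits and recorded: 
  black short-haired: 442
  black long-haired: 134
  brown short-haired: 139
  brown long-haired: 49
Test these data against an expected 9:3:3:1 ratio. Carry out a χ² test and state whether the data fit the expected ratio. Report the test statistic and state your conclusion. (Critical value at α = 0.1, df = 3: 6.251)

1.105; consistent

Under the 9:3:3:1 hypothesis (Σ ratio = 16, N = 764):
  black short-haired: 764 × 9/16 = 429.75
  black long-haired: 764 × 3/16 = 143.25
  brown short-haired: 764 × 3/16 = 143.25
  brown long-haired: 764 × 1/16 = 47.75
χ² = Σ (O − E)² / E
  black short-haired: (442 − 429.75)² / 429.75 = 0.3492
  black long-haired: (134 − 143.25)² / 143.25 = 0.5973
  brown short-haired: (139 − 143.25)² / 143.25 = 0.1261
  brown long-haired: (49 − 47.75)² / 47.75 = 0.0327
χ² = 0.3492 + 0.5973 + 0.1261 + 0.0327 = 1.1053 ≈ 1.105
Degrees of freedom = 4 − 1 = 3; critical value at α = 0.1 is 6.251.
Since 1.105 < 6.251, we fail to reject the null hypothesis — the data are consistent with the 9:3:3:1 ratio.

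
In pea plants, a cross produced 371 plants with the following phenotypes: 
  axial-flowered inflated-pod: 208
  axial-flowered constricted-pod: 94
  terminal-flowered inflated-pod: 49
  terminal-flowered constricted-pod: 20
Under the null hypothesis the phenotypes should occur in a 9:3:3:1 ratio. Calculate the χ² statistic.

15.104

Total ratio parts = 16. Expected numbers out of 371:
  axial-flowered inflated-pod: 371 × 9/16 = 208.6875
  axial-flowered constricted-pod: 371 × 3/16 = 69.5625
  terminal-flowered inflated-pod: 371 × 3/16 = 69.5625
  terminal-flowered constricted-pod: 371 × 1/16 = 23.1875
χ² = Σ (O − E)² / E
  axial-flowered inflated-pod: (208 − 208.6875)² / 208.6875 = 0.0023
  axial-flowered constricted-pod: (94 − 69.5625)² / 69.5625 = 8.5850
  terminal-flowered inflated-pod: (49 − 69.5625)² / 69.5625 = 6.0782
  terminal-flowered constricted-pod: (20 − 23.1875)² / 23.1875 = 0.4382
χ² = 0.0023 + 8.5850 + 6.0782 + 0.4382 = 15.1037 ≈ 15.104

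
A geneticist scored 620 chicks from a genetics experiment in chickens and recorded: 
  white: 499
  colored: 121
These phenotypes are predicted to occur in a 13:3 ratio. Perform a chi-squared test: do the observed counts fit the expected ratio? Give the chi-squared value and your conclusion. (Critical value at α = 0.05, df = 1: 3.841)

0.239; consistent

Under the 13:3 hypothesis (Σ ratio = 16, N = 620):
  white: 620 × 13/16 = 503.75
  colored: 620 × 3/16 = 116.25
χ² = Σ (O − E)² / E
  white: (499 − 503.75)² / 503.75 = 0.0448
  colored: (121 − 116.25)² / 116.25 = 0.1941
χ² = 0.0448 + 0.1941 = 0.2389 ≈ 0.239
Degrees of freedom = 2 − 1 = 1; critical value at α = 0.05 is 3.841.
Since 0.239 < 3.841, we fail to reject the null hypothesis — the data are consistent with the 13:3 ratio.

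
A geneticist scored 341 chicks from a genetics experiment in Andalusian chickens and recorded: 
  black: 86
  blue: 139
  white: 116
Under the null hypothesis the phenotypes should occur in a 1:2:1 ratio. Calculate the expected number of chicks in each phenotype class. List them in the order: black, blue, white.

Expected counts for N = 341 under a 1:2:1 ratio (total parts = 4):
  black: 341 × 1/4 = 85.25
  blue: 341 × 2/4 = 170.5
  white: 341 × 1/4 = 85.25

85.25, 170.5, 85.25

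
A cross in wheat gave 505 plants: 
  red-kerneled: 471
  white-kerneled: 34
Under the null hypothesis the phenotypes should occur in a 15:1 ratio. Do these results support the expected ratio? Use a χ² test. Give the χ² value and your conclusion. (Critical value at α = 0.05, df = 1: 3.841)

Expected counts for N = 505 under a 15:1 ratio (total parts = 16):
  red-kerneled: 505 × 15/16 = 473.4375
  white-kerneled: 505 × 1/16 = 31.5625
χ² = Σ (O − E)² / E
  red-kerneled: (471 − 473.4375)² / 473.4375 = 0.0125
  white-kerneled: (34 − 31.5625)² / 31.5625 = 0.1882
χ² = 0.0125 + 0.1882 = 0.2007 ≈ 0.201
Degrees of freedom = 2 − 1 = 1; critical value at α = 0.05 is 3.841.
Since 0.201 < 3.841, we fail to reject the null hypothesis — the data are consistent with the 15:1 ratio.

0.201; consistent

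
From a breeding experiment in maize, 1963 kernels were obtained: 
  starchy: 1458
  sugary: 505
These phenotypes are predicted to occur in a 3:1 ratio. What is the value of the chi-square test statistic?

Expected counts for N = 1963 under a 3:1 ratio (total parts = 4):
  starchy: 1963 × 3/4 = 1472.25
  sugary: 1963 × 1/4 = 490.75
χ² = Σ (O − E)² / E
  starchy: (1458 − 1472.25)² / 1472.25 = 0.1379
  sugary: (505 − 490.75)² / 490.75 = 0.4138
χ² = 0.1379 + 0.4138 = 0.5517 ≈ 0.552

0.552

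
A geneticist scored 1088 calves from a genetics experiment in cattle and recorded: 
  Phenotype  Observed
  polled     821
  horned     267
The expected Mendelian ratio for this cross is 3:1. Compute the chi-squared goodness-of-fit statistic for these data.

0.123

Total ratio parts = 4. Expected numbers out of 1088:
  polled: 1088 × 3/4 = 816
  horned: 1088 × 1/4 = 272
χ² = Σ (O − E)² / E
  polled: (821 − 816)² / 816 = 0.0306
  horned: (267 − 272)² / 272 = 0.0919
χ² = 0.0306 + 0.0919 = 0.1225 ≈ 0.123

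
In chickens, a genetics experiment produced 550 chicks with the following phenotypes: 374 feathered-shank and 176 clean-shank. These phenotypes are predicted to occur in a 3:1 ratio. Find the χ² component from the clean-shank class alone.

Total ratio parts = 4. Expected numbers out of 550:
  feathered-shank: 550 × 3/4 = 412.5
  clean-shank: 550 × 1/4 = 137.5
Contribution of clean-shank: (176 − 137.5)² / 137.5 = 10.7800

10.780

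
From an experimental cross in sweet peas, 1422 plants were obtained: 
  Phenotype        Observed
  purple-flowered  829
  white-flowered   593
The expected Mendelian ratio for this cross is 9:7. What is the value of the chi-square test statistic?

The 9:7 ratio has 16 parts, so with N = 1422 the expected counts are:
  purple-flowered: 1422 × 9/16 = 799.875
  white-flowered: 1422 × 7/16 = 622.125
χ² = Σ (O − E)² / E
  purple-flowered: (829 − 799.875)² / 799.875 = 1.0605
  white-flowered: (593 − 622.125)² / 622.125 = 1.3635
χ² = 1.0605 + 1.3635 = 2.424

2.424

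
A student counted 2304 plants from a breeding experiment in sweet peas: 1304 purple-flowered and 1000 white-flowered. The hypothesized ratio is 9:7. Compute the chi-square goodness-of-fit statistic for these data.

The 9:7 ratio has 16 parts, so with N = 2304 the expected counts are:
  purple-flowered: 2304 × 9/16 = 1296
  white-flowered: 2304 × 7/16 = 1008
χ² = Σ (O − E)² / E
  purple-flowered: (1304 − 1296)² / 1296 = 0.0494
  white-flowered: (1000 − 1008)² / 1008 = 0.0635
χ² = 0.0494 + 0.0635 = 0.1129 ≈ 0.113

0.113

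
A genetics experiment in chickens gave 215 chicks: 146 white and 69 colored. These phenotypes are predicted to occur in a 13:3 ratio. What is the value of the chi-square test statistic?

25.126

Expected counts for N = 215 under a 13:3 ratio (total parts = 16):
  white: 215 × 13/16 = 174.6875
  colored: 215 × 3/16 = 40.3125
χ² = Σ (O − E)² / E
  white: (146 − 174.6875)² / 174.6875 = 4.7111
  colored: (69 − 40.3125)² / 40.3125 = 20.4148
χ² = 4.7111 + 20.4148 = 25.1259 ≈ 25.126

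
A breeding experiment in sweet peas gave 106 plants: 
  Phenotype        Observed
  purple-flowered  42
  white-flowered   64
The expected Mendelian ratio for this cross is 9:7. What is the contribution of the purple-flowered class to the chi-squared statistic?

5.210

Under the 9:7 hypothesis (Σ ratio = 16, N = 106):
  purple-flowered: 106 × 9/16 = 59.625
  white-flowered: 106 × 7/16 = 46.375
Contribution of purple-flowered: (42 − 59.625)² / 59.625 = 5.2099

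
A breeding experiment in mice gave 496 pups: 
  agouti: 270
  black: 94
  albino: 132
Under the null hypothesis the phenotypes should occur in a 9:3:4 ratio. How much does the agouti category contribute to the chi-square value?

Total ratio parts = 16. Expected numbers out of 496:
  agouti: 496 × 9/16 = 279
  black: 496 × 3/16 = 93
  albino: 496 × 4/16 = 124
Contribution of agouti: (270 − 279)² / 279 = 0.2903

0.290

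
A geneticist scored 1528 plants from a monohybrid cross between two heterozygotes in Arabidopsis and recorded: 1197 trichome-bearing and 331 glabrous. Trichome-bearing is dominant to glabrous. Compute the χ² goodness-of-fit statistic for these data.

For a monohybrid cross between heterozygotes with complete dominance, the expected phenotypic ratio is 3:1.
Total ratio parts = 4. Expected numbers out of 1528:
  trichome-bearing: 1528 × 3/4 = 1146
  glabrous: 1528 × 1/4 = 382
χ² = Σ (O − E)² / E
  trichome-bearing: (1197 − 1146)² / 1146 = 2.2696
  glabrous: (331 − 382)² / 382 = 6.8089
χ² = 2.2696 + 6.8089 = 9.0785 ≈ 9.079

9.079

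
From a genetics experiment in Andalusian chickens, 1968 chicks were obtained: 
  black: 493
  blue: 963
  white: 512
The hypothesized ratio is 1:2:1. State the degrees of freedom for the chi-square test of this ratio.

2

A goodness-of-fit test with 3 phenotype classes has df = 3 − 1 = 2.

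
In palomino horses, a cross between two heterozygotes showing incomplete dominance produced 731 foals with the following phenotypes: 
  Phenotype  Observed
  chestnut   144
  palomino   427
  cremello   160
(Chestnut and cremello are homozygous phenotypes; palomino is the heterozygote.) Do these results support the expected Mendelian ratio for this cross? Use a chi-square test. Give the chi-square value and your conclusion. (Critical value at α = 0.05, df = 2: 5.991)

With incomplete dominance, a heterozygote × heterozygote cross gives a 1:2:1 phenotypic ratio.
Expected counts for N = 731 under a 1:2:1 ratio (total parts = 4):
  chestnut: 731 × 1/4 = 182.75
  palomino: 731 × 2/4 = 365.5
  cremello: 731 × 1/4 = 182.75
χ² = Σ (O − E)² / E
  chestnut: (144 − 182.75)² / 182.75 = 8.2165
  palomino: (427 − 365.5)² / 365.5 = 10.3482
  cremello: (160 − 182.75)² / 182.75 = 2.8321
χ² = 8.2165 + 10.3482 + 2.8321 = 21.3968 ≈ 21.397
Degrees of freedom = 3 − 1 = 2; critical value at α = 0.05 is 5.991.
Since 21.397 > 5.991, we reject the null hypothesis — the data do not fit the 1:2:1 ratio.

21.397; not consistent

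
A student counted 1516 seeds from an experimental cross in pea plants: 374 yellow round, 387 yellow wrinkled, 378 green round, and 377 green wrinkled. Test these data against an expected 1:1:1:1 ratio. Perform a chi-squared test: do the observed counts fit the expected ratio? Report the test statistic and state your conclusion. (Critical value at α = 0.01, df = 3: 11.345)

0.248; consistent

Total ratio parts = 4. Expected numbers out of 1516:
  yellow round: 1516 × 1/4 = 379
  yellow wrinkled: 1516 × 1/4 = 379
  green round: 1516 × 1/4 = 379
  green wrinkled: 1516 × 1/4 = 379
χ² = Σ (O − E)² / E
  yellow round: (374 − 379)² / 379 = 0.0660
  yellow wrinkled: (387 − 379)² / 379 = 0.1689
  green round: (378 − 379)² / 379 = 0.0026
  green wrinkled: (377 − 379)² / 379 = 0.0106
χ² = 0.0660 + 0.1689 + 0.0026 + 0.0106 = 0.2481 ≈ 0.248
Degrees of freedom = 4 − 1 = 3; critical value at α = 0.01 is 11.345.
Since 0.248 < 11.345, we fail to reject the null hypothesis — the data are consistent with the 1:1:1:1 ratio.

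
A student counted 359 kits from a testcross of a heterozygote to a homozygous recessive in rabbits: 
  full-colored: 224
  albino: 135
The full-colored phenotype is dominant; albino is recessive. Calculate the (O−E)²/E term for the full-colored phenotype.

A testcross of a heterozygote (Aa × aa) gives a 1:1 phenotypic ratio.
The 1:1 ratio has 2 parts, so with N = 359 the expected counts are:
  full-colored: 359 × 1/2 = 179.5
  albino: 359 × 1/2 = 179.5
Contribution of full-colored: (224 − 179.5)² / 179.5 = 11.0320

11.032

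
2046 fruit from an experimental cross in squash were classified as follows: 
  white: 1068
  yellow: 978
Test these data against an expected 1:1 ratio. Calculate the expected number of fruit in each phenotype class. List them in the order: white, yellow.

Total ratio parts = 2. Expected numbers out of 2046:
  white: 2046 × 1/2 = 1023
  yellow: 2046 × 1/2 = 1023

1023, 1023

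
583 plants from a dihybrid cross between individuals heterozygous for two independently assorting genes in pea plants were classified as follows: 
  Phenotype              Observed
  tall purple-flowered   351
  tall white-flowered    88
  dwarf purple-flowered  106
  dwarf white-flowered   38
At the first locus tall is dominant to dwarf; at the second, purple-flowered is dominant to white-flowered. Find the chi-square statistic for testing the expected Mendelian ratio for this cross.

5.945

A dihybrid F₂ with independent assortment and complete dominance at both loci gives a 9:3:3:1 phenotypic ratio.
Under the 9:3:3:1 hypothesis (Σ ratio = 16, N = 583):
  tall purple-flowered: 583 × 9/16 = 327.9375
  tall white-flowered: 583 × 3/16 = 109.3125
  dwarf purple-flowered: 583 × 3/16 = 109.3125
  dwarf white-flowered: 583 × 1/16 = 36.4375
χ² = Σ (O − E)² / E
  tall purple-flowered: (351 − 327.9375)² / 327.9375 = 1.6219
  tall white-flowered: (88 − 109.3125)² / 109.3125 = 4.1553
  dwarf purple-flowered: (106 − 109.3125)² / 109.3125 = 0.1004
  dwarf white-flowered: (38 − 36.4375)² / 36.4375 = 0.0670
χ² = 1.6219 + 4.1553 + 0.1004 + 0.0670 = 5.9446 ≈ 5.945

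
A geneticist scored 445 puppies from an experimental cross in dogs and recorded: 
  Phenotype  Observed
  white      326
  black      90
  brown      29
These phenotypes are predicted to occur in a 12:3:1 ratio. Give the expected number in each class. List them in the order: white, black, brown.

Total ratio parts = 16. Expected numbers out of 445:
  white: 445 × 12/16 = 333.75
  black: 445 × 3/16 = 83.4375
  brown: 445 × 1/16 = 27.8125

333.75, 83.4375, 27.8125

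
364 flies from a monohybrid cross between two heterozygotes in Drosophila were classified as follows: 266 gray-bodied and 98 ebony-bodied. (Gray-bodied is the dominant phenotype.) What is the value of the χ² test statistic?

0.718

For a monohybrid cross between heterozygotes with complete dominance, the expected phenotypic ratio is 3:1.
Total ratio parts = 4. Expected numbers out of 364:
  gray-bodied: 364 × 3/4 = 273
  ebony-bodied: 364 × 1/4 = 91
χ² = Σ (O − E)² / E
  gray-bodied: (266 − 273)² / 273 = 0.1795
  ebony-bodied: (98 − 91)² / 91 = 0.5385
χ² = 0.1795 + 0.5385 = 0.718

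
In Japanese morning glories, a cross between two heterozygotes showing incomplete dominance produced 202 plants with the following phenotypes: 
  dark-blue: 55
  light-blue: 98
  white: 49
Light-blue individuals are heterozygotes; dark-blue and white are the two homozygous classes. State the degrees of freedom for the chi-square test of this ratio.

With incomplete dominance, a heterozygote × heterozygote cross gives a 1:2:1 phenotypic ratio.
A goodness-of-fit test with 3 phenotype classes has df = 3 − 1 = 2.

2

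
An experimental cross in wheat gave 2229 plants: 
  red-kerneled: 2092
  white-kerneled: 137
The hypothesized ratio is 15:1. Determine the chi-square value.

Under the 15:1 hypothesis (Σ ratio = 16, N = 2229):
  red-kerneled: 2229 × 15/16 = 2089.6875
  white-kerneled: 2229 × 1/16 = 139.3125
χ² = Σ (O − E)² / E
  red-kerneled: (2092 − 2089.6875)² / 2089.6875 = 0.0026
  white-kerneled: (137 − 139.3125)² / 139.3125 = 0.0384
χ² = 0.0026 + 0.0384 = 0.041

0.041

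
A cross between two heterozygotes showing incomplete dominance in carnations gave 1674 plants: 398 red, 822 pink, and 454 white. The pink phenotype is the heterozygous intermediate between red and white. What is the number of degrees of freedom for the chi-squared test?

With incomplete dominance, a heterozygote × heterozygote cross gives a 1:2:1 phenotypic ratio.
A goodness-of-fit test with 3 phenotype classes has df = 3 − 1 = 2.

2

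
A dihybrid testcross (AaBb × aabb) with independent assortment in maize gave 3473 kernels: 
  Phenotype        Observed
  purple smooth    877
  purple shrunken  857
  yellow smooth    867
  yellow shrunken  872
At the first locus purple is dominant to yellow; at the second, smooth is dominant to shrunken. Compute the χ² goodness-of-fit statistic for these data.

A dihybrid testcross with independent assortment gives a 1:1:1:1 ratio.
Under the 1:1:1:1 hypothesis (Σ ratio = 4, N = 3473):
  purple smooth: 3473 × 1/4 = 868.25
  purple shrunken: 3473 × 1/4 = 868.25
  yellow smooth: 3473 × 1/4 = 868.25
  yellow shrunken: 3473 × 1/4 = 868.25
χ² = Σ (O − E)² / E
  purple smooth: (877 − 868.25)² / 868.25 = 0.0882
  purple shrunken: (857 − 868.25)² / 868.25 = 0.1458
  yellow smooth: (867 − 868.25)² / 868.25 = 0.0018
  yellow shrunken: (872 − 868.25)² / 868.25 = 0.0162
χ² = 0.0882 + 0.1458 + 0.0018 + 0.0162 = 0.252

0.252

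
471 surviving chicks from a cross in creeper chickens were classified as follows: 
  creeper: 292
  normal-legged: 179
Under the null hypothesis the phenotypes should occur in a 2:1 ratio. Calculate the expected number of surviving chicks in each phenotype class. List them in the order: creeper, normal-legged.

Expected counts for N = 471 under a 2:1 ratio (total parts = 3):
  creeper: 471 × 2/3 = 314
  normal-legged: 471 × 1/3 = 157

314, 157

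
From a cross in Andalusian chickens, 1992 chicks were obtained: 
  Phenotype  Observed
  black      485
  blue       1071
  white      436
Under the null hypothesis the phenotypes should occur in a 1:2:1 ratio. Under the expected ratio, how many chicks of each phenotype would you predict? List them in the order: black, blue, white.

498, 996, 498

Under the 1:2:1 hypothesis (Σ ratio = 4, N = 1992):
  black: 1992 × 1/4 = 498
  blue: 1992 × 2/4 = 996
  white: 1992 × 1/4 = 498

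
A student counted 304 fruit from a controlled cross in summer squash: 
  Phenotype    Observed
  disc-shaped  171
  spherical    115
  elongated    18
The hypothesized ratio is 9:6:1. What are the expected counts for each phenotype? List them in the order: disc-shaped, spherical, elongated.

171, 114, 19

The 9:6:1 ratio has 16 parts, so with N = 304 the expected counts are:
  disc-shaped: 304 × 9/16 = 171
  spherical: 304 × 6/16 = 114
  elongated: 304 × 1/16 = 19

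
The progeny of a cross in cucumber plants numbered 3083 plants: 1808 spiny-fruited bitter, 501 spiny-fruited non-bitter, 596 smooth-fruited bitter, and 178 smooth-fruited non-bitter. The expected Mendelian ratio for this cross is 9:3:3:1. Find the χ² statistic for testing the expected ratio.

15.091

Total ratio parts = 16. Expected numbers out of 3083:
  spiny-fruited bitter: 3083 × 9/16 = 1734.1875
  spiny-fruited non-bitter: 3083 × 3/16 = 578.0625
  smooth-fruited bitter: 3083 × 3/16 = 578.0625
  smooth-fruited non-bitter: 3083 × 1/16 = 192.6875
χ² = Σ (O − E)² / E
  spiny-fruited bitter: (1808 − 1734.1875)² / 1734.1875 = 3.1417
  spiny-fruited non-bitter: (501 − 578.0625)² / 578.0625 = 10.2733
  smooth-fruited bitter: (596 − 578.0625)² / 578.0625 = 0.5566
  smooth-fruited non-bitter: (178 − 192.6875)² / 192.6875 = 1.1195
χ² = 3.1417 + 10.2733 + 0.5566 + 1.1195 = 15.0911 ≈ 15.091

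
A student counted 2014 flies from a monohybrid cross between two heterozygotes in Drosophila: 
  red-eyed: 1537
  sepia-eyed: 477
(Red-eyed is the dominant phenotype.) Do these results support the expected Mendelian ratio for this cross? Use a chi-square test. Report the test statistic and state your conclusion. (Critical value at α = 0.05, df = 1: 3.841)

For a monohybrid cross between heterozygotes with complete dominance, the expected phenotypic ratio is 3:1.
Expected counts for N = 2014 under a 3:1 ratio (total parts = 4):
  red-eyed: 2014 × 3/4 = 1510.5
  sepia-eyed: 2014 × 1/4 = 503.5
χ² = Σ (O − E)² / E
  red-eyed: (1537 − 1510.5)² / 1510.5 = 0.4649
  sepia-eyed: (477 − 503.5)² / 503.5 = 1.3947
χ² = 0.4649 + 1.3947 = 1.8596 ≈ 1.860
Degrees of freedom = 2 − 1 = 1; critical value at α = 0.05 is 3.841.
Since 1.860 < 3.841, we fail to reject the null hypothesis — the data are consistent with the 3:1 ratio.

1.860; consistent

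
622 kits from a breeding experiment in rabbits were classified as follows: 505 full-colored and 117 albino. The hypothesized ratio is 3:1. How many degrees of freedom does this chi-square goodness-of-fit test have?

1

A goodness-of-fit test with 2 phenotype classes has df = 2 − 1 = 1.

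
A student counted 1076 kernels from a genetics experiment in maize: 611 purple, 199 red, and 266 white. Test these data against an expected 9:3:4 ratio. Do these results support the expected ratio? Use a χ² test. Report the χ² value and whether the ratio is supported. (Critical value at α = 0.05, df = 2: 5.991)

0.126; consistent

Expected counts for N = 1076 under a 9:3:4 ratio (total parts = 16):
  purple: 1076 × 9/16 = 605.25
  red: 1076 × 3/16 = 201.75
  white: 1076 × 4/16 = 269
χ² = Σ (O − E)² / E
  purple: (611 − 605.25)² / 605.25 = 0.0546
  red: (199 − 201.75)² / 201.75 = 0.0375
  white: (266 − 269)² / 269 = 0.0335
χ² = 0.0546 + 0.0375 + 0.0335 = 0.1256 ≈ 0.126
Degrees of freedom = 3 − 1 = 2; critical value at α = 0.05 is 5.991.
Since 0.126 < 5.991, we fail to reject the null hypothesis — the data are consistent with the 9:3:4 ratio.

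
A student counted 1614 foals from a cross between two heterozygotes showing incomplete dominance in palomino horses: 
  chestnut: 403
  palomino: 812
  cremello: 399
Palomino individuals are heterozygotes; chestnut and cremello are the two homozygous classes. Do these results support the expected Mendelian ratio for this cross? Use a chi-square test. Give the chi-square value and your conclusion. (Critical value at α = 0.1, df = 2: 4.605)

0.082; consistent

With incomplete dominance, a heterozygote × heterozygote cross gives a 1:2:1 phenotypic ratio.
The 1:2:1 ratio has 4 parts, so with N = 1614 the expected counts are:
  chestnut: 1614 × 1/4 = 403.5
  palomino: 1614 × 2/4 = 807
  cremello: 1614 × 1/4 = 403.5
χ² = Σ (O − E)² / E
  chestnut: (403 − 403.5)² / 403.5 = 0.0006
  palomino: (812 − 807)² / 807 = 0.0310
  cremello: (399 − 403.5)² / 403.5 = 0.0502
χ² = 0.0006 + 0.0310 + 0.0502 = 0.0818 ≈ 0.082
Degrees of freedom = 3 − 1 = 2; critical value at α = 0.1 is 4.605.
Since 0.082 < 4.605, we fail to reject the null hypothesis — the data are consistent with the 1:2:1 ratio.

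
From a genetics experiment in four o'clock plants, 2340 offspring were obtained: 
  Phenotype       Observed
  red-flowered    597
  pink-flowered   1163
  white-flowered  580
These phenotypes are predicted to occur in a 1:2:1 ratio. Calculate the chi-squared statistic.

Expected counts for N = 2340 under a 1:2:1 ratio (total parts = 4):
  red-flowered: 2340 × 1/4 = 585
  pink-flowered: 2340 × 2/4 = 1170
  white-flowered: 2340 × 1/4 = 585
χ² = Σ (O − E)² / E
  red-flowered: (597 − 585)² / 585 = 0.2462
  pink-flowered: (1163 − 1170)² / 1170 = 0.0419
  white-flowered: (580 − 585)² / 585 = 0.0427
χ² = 0.2462 + 0.0419 + 0.0427 = 0.3308 ≈ 0.331

0.331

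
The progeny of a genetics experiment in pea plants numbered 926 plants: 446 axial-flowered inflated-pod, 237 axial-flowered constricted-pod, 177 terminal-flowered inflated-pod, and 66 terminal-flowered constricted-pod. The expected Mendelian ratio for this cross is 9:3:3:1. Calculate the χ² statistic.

Under the 9:3:3:1 hypothesis (Σ ratio = 16, N = 926):
  axial-flowered inflated-pod: 926 × 9/16 = 520.875
  axial-flowered constricted-pod: 926 × 3/16 = 173.625
  terminal-flowered inflated-pod: 926 × 3/16 = 173.625
  terminal-flowered constricted-pod: 926 × 1/16 = 57.875
χ² = Σ (O − E)² / E
  axial-flowered inflated-pod: (446 − 520.875)² / 520.875 = 10.7632
  axial-flowered constricted-pod: (237 − 173.625)² / 173.625 = 23.1326
  terminal-flowered inflated-pod: (177 − 173.625)² / 173.625 = 0.0656
  terminal-flowered constricted-pod: (66 − 57.875)² / 57.875 = 1.1407
χ² = 10.7632 + 23.1326 + 0.0656 + 1.1407 = 35.1021 ≈ 35.102

35.102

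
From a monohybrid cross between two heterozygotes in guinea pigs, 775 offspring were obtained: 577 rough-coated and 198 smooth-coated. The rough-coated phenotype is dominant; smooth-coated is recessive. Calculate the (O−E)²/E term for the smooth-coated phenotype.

0.093

For a monohybrid cross between heterozygotes with complete dominance, the expected phenotypic ratio is 3:1.
The 3:1 ratio has 4 parts, so with N = 775 the expected counts are:
  rough-coated: 775 × 3/4 = 581.25
  smooth-coated: 775 × 1/4 = 193.75
Contribution of smooth-coated: (198 − 193.75)² / 193.75 = 0.0932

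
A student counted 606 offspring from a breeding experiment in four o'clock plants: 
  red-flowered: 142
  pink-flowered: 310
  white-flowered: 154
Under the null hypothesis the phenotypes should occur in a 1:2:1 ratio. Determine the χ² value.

0.799

Under the 1:2:1 hypothesis (Σ ratio = 4, N = 606):
  red-flowered: 606 × 1/4 = 151.5
  pink-flowered: 606 × 2/4 = 303
  white-flowered: 606 × 1/4 = 151.5
χ² = Σ (O − E)² / E
  red-flowered: (142 − 151.5)² / 151.5 = 0.5957
  pink-flowered: (310 − 303)² / 303 = 0.1617
  white-flowered: (154 − 151.5)² / 151.5 = 0.0413
χ² = 0.5957 + 0.1617 + 0.0413 = 0.7987 ≈ 0.799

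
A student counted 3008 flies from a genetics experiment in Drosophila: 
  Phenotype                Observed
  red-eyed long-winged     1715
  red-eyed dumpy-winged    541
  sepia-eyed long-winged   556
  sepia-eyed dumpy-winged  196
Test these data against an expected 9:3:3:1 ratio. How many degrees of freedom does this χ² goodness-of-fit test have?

3

A goodness-of-fit test with 4 phenotype classes has df = 4 − 1 = 3.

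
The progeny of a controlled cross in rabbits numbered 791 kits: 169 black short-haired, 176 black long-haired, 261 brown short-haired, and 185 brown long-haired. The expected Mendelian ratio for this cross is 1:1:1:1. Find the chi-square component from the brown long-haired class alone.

0.822

Total ratio parts = 4. Expected numbers out of 791:
  black short-haired: 791 × 1/4 = 197.75
  black long-haired: 791 × 1/4 = 197.75
  brown short-haired: 791 × 1/4 = 197.75
  brown long-haired: 791 × 1/4 = 197.75
Contribution of brown long-haired: (185 − 197.75)² / 197.75 = 0.8221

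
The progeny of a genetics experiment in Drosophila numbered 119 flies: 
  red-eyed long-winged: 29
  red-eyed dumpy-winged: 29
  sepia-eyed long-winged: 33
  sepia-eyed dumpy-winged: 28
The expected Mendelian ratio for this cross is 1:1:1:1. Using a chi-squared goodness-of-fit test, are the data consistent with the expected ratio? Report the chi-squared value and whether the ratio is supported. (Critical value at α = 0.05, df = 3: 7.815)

Expected counts for N = 119 under a 1:1:1:1 ratio (total parts = 4):
  red-eyed long-winged: 119 × 1/4 = 29.75
  red-eyed dumpy-winged: 119 × 1/4 = 29.75
  sepia-eyed long-winged: 119 × 1/4 = 29.75
  sepia-eyed dumpy-winged: 119 × 1/4 = 29.75
χ² = Σ (O − E)² / E
  red-eyed long-winged: (29 − 29.75)² / 29.75 = 0.0189
  red-eyed dumpy-winged: (29 − 29.75)² / 29.75 = 0.0189
  sepia-eyed long-winged: (33 − 29.75)² / 29.75 = 0.3550
  sepia-eyed dumpy-winged: (28 − 29.75)² / 29.75 = 0.1029
χ² = 0.0189 + 0.0189 + 0.3550 + 0.1029 = 0.4957 ≈ 0.496
Degrees of freedom = 4 − 1 = 3; critical value at α = 0.05 is 7.815.
Since 0.496 < 7.815, we fail to reject the null hypothesis — the data are consistent with the 1:1:1:1 ratio.

0.496; consistent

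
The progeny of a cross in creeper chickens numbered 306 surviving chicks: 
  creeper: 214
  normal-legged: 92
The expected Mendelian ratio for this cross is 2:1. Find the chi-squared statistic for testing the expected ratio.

1.471

Expected counts for N = 306 under a 2:1 ratio (total parts = 3):
  creeper: 306 × 2/3 = 204
  normal-legged: 306 × 1/3 = 102
χ² = Σ (O − E)² / E
  creeper: (214 − 204)² / 204 = 0.4902
  normal-legged: (92 − 102)² / 102 = 0.9804
χ² = 0.4902 + 0.9804 = 1.4706 ≈ 1.471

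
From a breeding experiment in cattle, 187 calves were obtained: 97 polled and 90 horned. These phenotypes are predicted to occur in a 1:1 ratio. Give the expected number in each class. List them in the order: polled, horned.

Total ratio parts = 2. Expected numbers out of 187:
  polled: 187 × 1/2 = 93.5
  horned: 187 × 1/2 = 93.5

93.5, 93.5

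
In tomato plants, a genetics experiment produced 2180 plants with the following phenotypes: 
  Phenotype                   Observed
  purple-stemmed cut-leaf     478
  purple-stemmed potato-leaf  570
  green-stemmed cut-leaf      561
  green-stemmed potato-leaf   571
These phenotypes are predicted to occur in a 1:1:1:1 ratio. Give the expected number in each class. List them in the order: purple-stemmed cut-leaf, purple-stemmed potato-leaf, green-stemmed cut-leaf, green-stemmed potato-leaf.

Expected counts for N = 2180 under a 1:1:1:1 ratio (total parts = 4):
  purple-stemmed cut-leaf: 2180 × 1/4 = 545
  purple-stemmed potato-leaf: 2180 × 1/4 = 545
  green-stemmed cut-leaf: 2180 × 1/4 = 545
  green-stemmed potato-leaf: 2180 × 1/4 = 545

545, 545, 545, 545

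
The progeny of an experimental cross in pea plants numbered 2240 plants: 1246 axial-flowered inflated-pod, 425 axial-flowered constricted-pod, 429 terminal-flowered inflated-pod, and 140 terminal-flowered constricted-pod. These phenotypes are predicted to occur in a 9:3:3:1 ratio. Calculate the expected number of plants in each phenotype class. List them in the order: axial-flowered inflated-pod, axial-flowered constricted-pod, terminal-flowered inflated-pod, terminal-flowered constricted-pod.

The 9:3:3:1 ratio has 16 parts, so with N = 2240 the expected counts are:
  axial-flowered inflated-pod: 2240 × 9/16 = 1260
  axial-flowered constricted-pod: 2240 × 3/16 = 420
  terminal-flowered inflated-pod: 2240 × 3/16 = 420
  terminal-flowered constricted-pod: 2240 × 1/16 = 140

1260, 420, 420, 140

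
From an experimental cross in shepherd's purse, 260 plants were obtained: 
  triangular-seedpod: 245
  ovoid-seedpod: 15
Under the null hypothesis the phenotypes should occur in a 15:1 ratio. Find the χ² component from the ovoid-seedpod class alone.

The 15:1 ratio has 16 parts, so with N = 260 the expected counts are:
  triangular-seedpod: 260 × 15/16 = 243.75
  ovoid-seedpod: 260 × 1/16 = 16.25
Contribution of ovoid-seedpod: (15 − 16.25)² / 16.25 = 0.0962

0.096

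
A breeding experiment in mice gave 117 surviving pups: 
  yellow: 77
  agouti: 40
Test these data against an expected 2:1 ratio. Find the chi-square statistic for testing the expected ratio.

0.038

Total ratio parts = 3. Expected numbers out of 117:
  yellow: 117 × 2/3 = 78
  agouti: 117 × 1/3 = 39
χ² = Σ (O − E)² / E
  yellow: (77 − 78)² / 78 = 0.0128
  agouti: (40 − 39)² / 39 = 0.0256
χ² = 0.0128 + 0.0256 = 0.0384 ≈ 0.038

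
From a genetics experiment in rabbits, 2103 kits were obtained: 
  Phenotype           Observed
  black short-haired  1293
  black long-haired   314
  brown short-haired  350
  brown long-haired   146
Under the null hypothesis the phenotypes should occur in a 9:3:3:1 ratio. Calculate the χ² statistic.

33.191

Expected counts for N = 2103 under a 9:3:3:1 ratio (total parts = 16):
  black short-haired: 2103 × 9/16 = 1182.9375
  black long-haired: 2103 × 3/16 = 394.3125
  brown short-haired: 2103 × 3/16 = 394.3125
  brown long-haired: 2103 × 1/16 = 131.4375
χ² = Σ (O − E)² / E
  black short-haired: (1293 − 1182.9375)² / 1182.9375 = 10.2404
  black long-haired: (314 − 394.3125)² / 394.3125 = 16.3578
  brown short-haired: (350 − 394.3125)² / 394.3125 = 4.9798
  brown long-haired: (146 − 131.4375)² / 131.4375 = 1.6134
χ² = 10.2404 + 16.3578 + 4.9798 + 1.6134 = 33.1914 ≈ 33.191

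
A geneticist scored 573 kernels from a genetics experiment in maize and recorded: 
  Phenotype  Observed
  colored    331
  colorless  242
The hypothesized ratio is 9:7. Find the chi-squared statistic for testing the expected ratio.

0.535

The 9:7 ratio has 16 parts, so with N = 573 the expected counts are:
  colored: 573 × 9/16 = 322.3125
  colorless: 573 × 7/16 = 250.6875
χ² = Σ (O − E)² / E
  colored: (331 − 322.3125)² / 322.3125 = 0.2342
  colorless: (242 − 250.6875)² / 250.6875 = 0.3011
χ² = 0.2342 + 0.3011 = 0.5353 ≈ 0.535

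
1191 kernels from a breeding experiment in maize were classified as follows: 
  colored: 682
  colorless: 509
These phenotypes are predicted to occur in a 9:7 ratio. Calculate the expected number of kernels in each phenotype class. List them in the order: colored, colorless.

669.9375, 521.0625

Under the 9:7 hypothesis (Σ ratio = 16, N = 1191):
  colored: 1191 × 9/16 = 669.9375
  colorless: 1191 × 7/16 = 521.0625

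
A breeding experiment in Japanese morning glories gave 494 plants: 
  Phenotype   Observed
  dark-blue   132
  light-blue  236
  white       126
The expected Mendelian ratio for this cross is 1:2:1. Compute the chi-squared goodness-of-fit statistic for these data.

1.126

Expected counts for N = 494 under a 1:2:1 ratio (total parts = 4):
  dark-blue: 494 × 1/4 = 123.5
  light-blue: 494 × 2/4 = 247
  white: 494 × 1/4 = 123.5
χ² = Σ (O − E)² / E
  dark-blue: (132 − 123.5)² / 123.5 = 0.5850
  light-blue: (236 − 247)² / 247 = 0.4899
  white: (126 − 123.5)² / 123.5 = 0.0506
χ² = 0.5850 + 0.4899 + 0.0506 = 1.1255 ≈ 1.126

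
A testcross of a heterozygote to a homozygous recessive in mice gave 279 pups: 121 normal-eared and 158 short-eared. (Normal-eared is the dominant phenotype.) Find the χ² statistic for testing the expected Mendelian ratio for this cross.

4.907

A testcross of a heterozygote (Aa × aa) gives a 1:1 phenotypic ratio.
Under the 1:1 hypothesis (Σ ratio = 2, N = 279):
  normal-eared: 279 × 1/2 = 139.5
  short-eared: 279 × 1/2 = 139.5
χ² = Σ (O − E)² / E
  normal-eared: (121 − 139.5)² / 139.5 = 2.4534
  short-eared: (158 − 139.5)² / 139.5 = 2.4534
χ² = 2.4534 + 2.4534 = 4.9068 ≈ 4.907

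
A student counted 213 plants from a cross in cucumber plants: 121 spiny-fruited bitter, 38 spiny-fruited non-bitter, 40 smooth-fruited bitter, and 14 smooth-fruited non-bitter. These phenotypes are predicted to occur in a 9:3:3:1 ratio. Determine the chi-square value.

0.141

Expected counts for N = 213 under a 9:3:3:1 ratio (total parts = 16):
  spiny-fruited bitter: 213 × 9/16 = 119.8125
  spiny-fruited non-bitter: 213 × 3/16 = 39.9375
  smooth-fruited bitter: 213 × 3/16 = 39.9375
  smooth-fruited non-bitter: 213 × 1/16 = 13.3125
χ² = Σ (O − E)² / E
  spiny-fruited bitter: (121 − 119.8125)² / 119.8125 = 0.0118
  spiny-fruited non-bitter: (38 − 39.9375)² / 39.9375 = 0.0940
  smooth-fruited bitter: (40 − 39.9375)² / 39.9375 = 0.0001
  smooth-fruited non-bitter: (14 − 13.3125)² / 13.3125 = 0.0355
χ² = 0.0118 + 0.0940 + 0.0001 + 0.0355 = 0.1414 ≈ 0.141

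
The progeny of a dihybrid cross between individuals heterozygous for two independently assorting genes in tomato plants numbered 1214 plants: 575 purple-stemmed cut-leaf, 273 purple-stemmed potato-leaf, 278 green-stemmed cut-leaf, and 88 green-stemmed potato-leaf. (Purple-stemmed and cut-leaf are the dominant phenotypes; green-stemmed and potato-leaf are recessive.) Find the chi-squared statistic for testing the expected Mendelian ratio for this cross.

A dihybrid F₂ with independent assortment and complete dominance at both loci gives a 9:3:3:1 phenotypic ratio.
The 9:3:3:1 ratio has 16 parts, so with N = 1214 the expected counts are:
  purple-stemmed cut-leaf: 1214 × 9/16 = 682.875
  purple-stemmed potato-leaf: 1214 × 3/16 = 227.625
  green-stemmed cut-leaf: 1214 × 3/16 = 227.625
  green-stemmed potato-leaf: 1214 × 1/16 = 75.875
χ² = Σ (O − E)² / E
  purple-stemmed cut-leaf: (575 − 682.875)² / 682.875 = 17.0412
  purple-stemmed potato-leaf: (273 − 227.625)² / 227.625 = 9.0451
  green-stemmed cut-leaf: (278 − 227.625)² / 227.625 = 11.1483
  green-stemmed potato-leaf: (88 − 75.875)² / 75.875 = 1.9376
χ² = 17.0412 + 9.0451 + 11.1483 + 1.9376 = 39.1722 ≈ 39.172

39.172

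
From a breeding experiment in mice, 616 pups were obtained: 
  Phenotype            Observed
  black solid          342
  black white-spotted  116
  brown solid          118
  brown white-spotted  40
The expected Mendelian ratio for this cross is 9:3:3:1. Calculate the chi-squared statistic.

Total ratio parts = 16. Expected numbers out of 616:
  black solid: 616 × 9/16 = 346.5
  black white-spotted: 616 × 3/16 = 115.5
  brown solid: 616 × 3/16 = 115.5
  brown white-spotted: 616 × 1/16 = 38.5
χ² = Σ (O − E)² / E
  black solid: (342 − 346.5)² / 346.5 = 0.0584
  black white-spotted: (116 − 115.5)² / 115.5 = 0.0022
  brown solid: (118 − 115.5)² / 115.5 = 0.0541
  brown white-spotted: (40 − 38.5)² / 38.5 = 0.0584
χ² = 0.0584 + 0.0022 + 0.0541 + 0.0584 = 0.1731 ≈ 0.173

0.173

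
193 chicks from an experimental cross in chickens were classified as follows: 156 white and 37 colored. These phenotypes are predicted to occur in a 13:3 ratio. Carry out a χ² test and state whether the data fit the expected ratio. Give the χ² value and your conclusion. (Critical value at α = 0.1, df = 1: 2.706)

The 13:3 ratio has 16 parts, so with N = 193 the expected counts are:
  white: 193 × 13/16 = 156.8125
  colored: 193 × 3/16 = 36.1875
χ² = Σ (O − E)² / E
  white: (156 − 156.8125)² / 156.8125 = 0.0042
  colored: (37 − 36.1875)² / 36.1875 = 0.0182
χ² = 0.0042 + 0.0182 = 0.0224 ≈ 0.022
Degrees of freedom = 2 − 1 = 1; critical value at α = 0.1 is 2.706.
Since 0.022 < 2.706, we fail to reject the null hypothesis — the data are consistent with the 13:3 ratio.

0.022; consistent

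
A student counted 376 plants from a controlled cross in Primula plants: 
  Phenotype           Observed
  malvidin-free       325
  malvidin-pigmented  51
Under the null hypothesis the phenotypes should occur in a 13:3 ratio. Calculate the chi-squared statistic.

6.638

Total ratio parts = 16. Expected numbers out of 376:
  malvidin-free: 376 × 13/16 = 305.5
  malvidin-pigmented: 376 × 3/16 = 70.5
χ² = Σ (O − E)² / E
  malvidin-free: (325 − 305.5)² / 305.5 = 1.2447
  malvidin-pigmented: (51 − 70.5)² / 70.5 = 5.3936
χ² = 1.2447 + 5.3936 = 6.6383 ≈ 6.638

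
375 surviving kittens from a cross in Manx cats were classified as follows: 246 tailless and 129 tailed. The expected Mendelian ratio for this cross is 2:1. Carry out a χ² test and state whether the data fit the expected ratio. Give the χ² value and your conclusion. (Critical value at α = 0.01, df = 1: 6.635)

0.192; consistent

The 2:1 ratio has 3 parts, so with N = 375 the expected counts are:
  tailless: 375 × 2/3 = 250
  tailed: 375 × 1/3 = 125
χ² = Σ (O − E)² / E
  tailless: (246 − 250)² / 250 = 0.0640
  tailed: (129 − 125)² / 125 = 0.1280
χ² = 0.0640 + 0.1280 = 0.192
Degrees of freedom = 2 − 1 = 1; critical value at α = 0.01 is 6.635.
Since 0.192 < 6.635, we fail to reject the null hypothesis — the data are consistent with the 2:1 ratio.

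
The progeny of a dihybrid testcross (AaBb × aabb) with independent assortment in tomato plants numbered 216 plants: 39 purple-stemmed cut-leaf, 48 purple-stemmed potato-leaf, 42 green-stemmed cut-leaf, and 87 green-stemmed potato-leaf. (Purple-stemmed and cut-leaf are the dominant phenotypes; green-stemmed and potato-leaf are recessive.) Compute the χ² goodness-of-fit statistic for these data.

A dihybrid testcross with independent assortment gives a 1:1:1:1 ratio.
Expected counts for N = 216 under a 1:1:1:1 ratio (total parts = 4):
  purple-stemmed cut-leaf: 216 × 1/4 = 54
  purple-stemmed potato-leaf: 216 × 1/4 = 54
  green-stemmed cut-leaf: 216 × 1/4 = 54
  green-stemmed potato-leaf: 216 × 1/4 = 54
χ² = Σ (O − E)² / E
  purple-stemmed cut-leaf: (39 − 54)² / 54 = 4.1667
  purple-stemmed potato-leaf: (48 − 54)² / 54 = 0.6667
  green-stemmed cut-leaf: (42 − 54)² / 54 = 2.6667
  green-stemmed potato-leaf: (87 − 54)² / 54 = 20.1667
χ² = 4.1667 + 0.6667 + 2.6667 + 20.1667 = 27.6668 ≈ 27.667

27.667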